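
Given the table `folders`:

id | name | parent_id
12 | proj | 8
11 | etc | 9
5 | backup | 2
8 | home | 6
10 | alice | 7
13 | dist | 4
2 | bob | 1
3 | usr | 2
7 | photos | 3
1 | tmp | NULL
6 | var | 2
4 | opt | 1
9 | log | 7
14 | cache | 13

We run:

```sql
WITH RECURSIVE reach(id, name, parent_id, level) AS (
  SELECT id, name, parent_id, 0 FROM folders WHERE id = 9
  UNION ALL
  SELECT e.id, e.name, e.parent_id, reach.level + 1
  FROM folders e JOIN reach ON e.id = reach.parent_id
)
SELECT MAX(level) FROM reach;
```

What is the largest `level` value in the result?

4

Base: id=9 (log), parent_id=7, level 0.
Iteration 1: join on id=7 -> photos (id 7, parent_id=3, level 1).
Iteration 2: join on id=3 -> usr (id 3, parent_id=2, level 2).
Iteration 3: join on id=2 -> bob (id 2, parent_id=1, level 3).
Iteration 4: join on id=1 -> tmp (id 1, parent_id=NULL, level 4).
Iteration 5: parent_id is NULL; no match; recursion stops.
level values: 0, 1, 2, 3, 4; the maximum is 4.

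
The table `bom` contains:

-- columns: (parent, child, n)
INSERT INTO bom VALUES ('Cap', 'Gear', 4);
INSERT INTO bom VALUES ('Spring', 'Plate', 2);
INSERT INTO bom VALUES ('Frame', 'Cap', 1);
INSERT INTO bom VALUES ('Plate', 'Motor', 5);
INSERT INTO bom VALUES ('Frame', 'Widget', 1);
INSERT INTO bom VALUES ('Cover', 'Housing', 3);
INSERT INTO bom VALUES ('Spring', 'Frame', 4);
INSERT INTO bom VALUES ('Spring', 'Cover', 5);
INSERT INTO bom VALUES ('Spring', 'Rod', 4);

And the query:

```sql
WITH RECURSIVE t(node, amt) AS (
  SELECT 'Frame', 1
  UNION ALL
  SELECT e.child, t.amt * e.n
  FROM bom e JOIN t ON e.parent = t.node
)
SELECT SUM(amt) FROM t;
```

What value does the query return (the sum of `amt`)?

7

Base: (Frame, amt=1).
Iteration 1: components of {Frame} -> Cap = 1*1 = 1, Widget = 1*1 = 1.
Iteration 2: components of {Cap,Widget} -> Gear = 1*4 = 4.
Iteration 3: no further components; recursion stops.
SUM(amt) = 1 + 1 + 1 + 4 = 7.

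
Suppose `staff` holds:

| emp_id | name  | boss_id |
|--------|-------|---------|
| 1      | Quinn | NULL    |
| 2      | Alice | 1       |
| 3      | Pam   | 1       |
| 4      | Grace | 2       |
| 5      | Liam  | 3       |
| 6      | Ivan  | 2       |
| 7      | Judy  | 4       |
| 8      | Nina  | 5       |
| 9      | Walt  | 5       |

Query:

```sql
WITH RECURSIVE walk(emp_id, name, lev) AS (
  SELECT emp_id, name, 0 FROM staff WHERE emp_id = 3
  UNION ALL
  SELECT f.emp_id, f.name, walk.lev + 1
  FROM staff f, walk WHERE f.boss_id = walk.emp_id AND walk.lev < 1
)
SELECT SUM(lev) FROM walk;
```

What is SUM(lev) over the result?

Base: emp_id=3 (Pam) at lev 0.
Iteration 1: rows with boss_id in {3} -> Liam (id 5, lev 1).
Iteration 2: lev < 1 fails for all current rows; recursion stops.
SUM(lev) = 0 + 1 = 1.

1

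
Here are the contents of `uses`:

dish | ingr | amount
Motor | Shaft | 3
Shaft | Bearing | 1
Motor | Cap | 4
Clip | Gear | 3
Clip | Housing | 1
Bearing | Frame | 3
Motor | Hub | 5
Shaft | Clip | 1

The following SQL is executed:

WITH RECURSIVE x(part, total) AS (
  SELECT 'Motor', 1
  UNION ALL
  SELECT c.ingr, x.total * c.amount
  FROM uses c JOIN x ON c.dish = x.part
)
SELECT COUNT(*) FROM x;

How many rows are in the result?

9

Base: (Motor, total=1).
Iteration 1: components of {Motor} -> Cap = 1*4 = 4, Hub = 1*5 = 5, Shaft = 1*3 = 3.
Iteration 2: components of {Cap,Hub,Shaft} -> Bearing = 3*1 = 3, Clip = 3*1 = 3.
Iteration 3: components of {Bearing,Clip} -> Frame = 3*3 = 9, Gear = 3*3 = 9, Housing = 3*1 = 3.
Iteration 4: no further components; recursion stops.
Total rows emitted: 9.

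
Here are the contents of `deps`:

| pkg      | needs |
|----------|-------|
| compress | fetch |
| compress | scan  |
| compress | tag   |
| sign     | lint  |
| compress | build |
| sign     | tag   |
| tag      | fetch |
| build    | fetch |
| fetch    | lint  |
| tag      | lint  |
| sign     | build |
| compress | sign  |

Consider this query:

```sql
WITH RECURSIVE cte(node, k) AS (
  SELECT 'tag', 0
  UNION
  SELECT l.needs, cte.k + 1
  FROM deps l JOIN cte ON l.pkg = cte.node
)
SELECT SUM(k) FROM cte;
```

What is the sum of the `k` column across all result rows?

Base: (tag, k=0).
Iteration 1: edges from {tag} -> (fetch, k=1), (lint, k=1).
Iteration 2: edges from {fetch,lint} -> (lint, k=2).
Iteration 3: no outgoing edges from {lint}; recursion stops.
SUM(k) = 0 + 1 + 1 + 2 = 4.

4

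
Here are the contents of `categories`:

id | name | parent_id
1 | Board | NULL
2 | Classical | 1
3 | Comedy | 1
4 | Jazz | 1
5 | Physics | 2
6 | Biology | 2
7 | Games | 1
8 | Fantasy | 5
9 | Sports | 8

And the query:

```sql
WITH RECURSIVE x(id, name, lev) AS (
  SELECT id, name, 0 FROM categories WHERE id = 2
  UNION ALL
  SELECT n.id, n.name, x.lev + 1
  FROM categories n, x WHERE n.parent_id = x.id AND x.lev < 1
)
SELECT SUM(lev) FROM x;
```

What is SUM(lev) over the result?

2

Base: id=2 (Classical) at lev 0.
Iteration 1: rows with parent_id in {2} -> Physics (id 5, lev 1), Biology (id 6, lev 1).
Iteration 2: lev < 1 fails for all current rows; recursion stops.
SUM(lev) = 0 + 1 + 1 = 2.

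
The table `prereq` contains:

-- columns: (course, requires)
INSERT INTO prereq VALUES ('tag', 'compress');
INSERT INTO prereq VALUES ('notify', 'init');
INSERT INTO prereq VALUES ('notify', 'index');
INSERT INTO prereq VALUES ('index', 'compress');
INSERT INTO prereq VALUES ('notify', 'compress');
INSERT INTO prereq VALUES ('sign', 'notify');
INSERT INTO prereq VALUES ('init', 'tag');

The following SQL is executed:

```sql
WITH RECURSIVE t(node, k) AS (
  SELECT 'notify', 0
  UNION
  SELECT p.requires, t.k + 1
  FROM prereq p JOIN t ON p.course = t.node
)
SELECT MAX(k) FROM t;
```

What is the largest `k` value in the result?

3

Base: (notify, k=0).
Iteration 1: edges from {notify} -> (compress, k=1), (index, k=1), (init, k=1).
Iteration 2: edges from {compress,index,init} -> (compress, k=2), (tag, k=2).
Iteration 3: edges from {compress,tag} -> (compress, k=3).
Iteration 4: no outgoing edges from {compress}; recursion stops.
k values: 0, 1, 1, 1, 2, 2, 3; the maximum is 3.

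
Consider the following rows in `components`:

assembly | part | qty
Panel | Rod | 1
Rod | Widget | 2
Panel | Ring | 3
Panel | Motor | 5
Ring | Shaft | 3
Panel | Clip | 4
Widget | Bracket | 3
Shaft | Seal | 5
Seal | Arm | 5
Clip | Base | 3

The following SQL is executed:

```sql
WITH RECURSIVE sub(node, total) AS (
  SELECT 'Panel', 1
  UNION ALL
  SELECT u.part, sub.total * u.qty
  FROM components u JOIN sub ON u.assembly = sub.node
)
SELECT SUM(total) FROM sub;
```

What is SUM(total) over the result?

Base: (Panel, total=1).
Iteration 1: components of {Panel} -> Clip = 1*4 = 4, Motor = 1*5 = 5, Ring = 1*3 = 3, Rod = 1*1 = 1.
Iteration 2: components of {Clip,Motor,Ring,Rod} -> Base = 4*3 = 12, Shaft = 3*3 = 9, Widget = 1*2 = 2.
Iteration 3: components of {Base,Shaft,Widget} -> Bracket = 2*3 = 6, Seal = 9*5 = 45.
Iteration 4: components of {Bracket,Seal} -> Arm = 45*5 = 225.
Iteration 5: no further components; recursion stops.
SUM(total) = 1 + 1 + 3 + 5 + 4 + 2 + 9 + 12 + 6 + 45 + 225 = 313.

313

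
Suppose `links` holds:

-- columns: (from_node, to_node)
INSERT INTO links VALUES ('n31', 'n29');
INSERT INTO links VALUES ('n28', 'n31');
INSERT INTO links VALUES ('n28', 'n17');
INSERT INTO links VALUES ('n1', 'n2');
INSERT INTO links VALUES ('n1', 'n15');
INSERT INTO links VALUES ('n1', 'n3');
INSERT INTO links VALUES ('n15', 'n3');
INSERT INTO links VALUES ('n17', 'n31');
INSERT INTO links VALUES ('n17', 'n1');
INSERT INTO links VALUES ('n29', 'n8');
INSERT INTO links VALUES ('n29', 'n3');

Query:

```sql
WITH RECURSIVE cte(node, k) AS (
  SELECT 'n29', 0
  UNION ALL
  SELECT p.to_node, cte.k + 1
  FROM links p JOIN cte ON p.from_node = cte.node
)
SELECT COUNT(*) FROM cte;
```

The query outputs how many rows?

Base: (n29, k=0).
Iteration 1: edges from {n29} -> (n3, k=1), (n8, k=1).
Iteration 2: no outgoing edges from {n3,n8}; recursion stops.
Total rows emitted: 3.

3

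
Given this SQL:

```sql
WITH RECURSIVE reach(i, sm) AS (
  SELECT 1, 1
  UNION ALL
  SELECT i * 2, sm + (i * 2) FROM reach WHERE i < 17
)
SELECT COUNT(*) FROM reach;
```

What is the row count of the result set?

Base: i=1, sm=1.
Iteration 1: 1 < 17 holds -> i = 1 * 2 = 2, sm = 1 + 2 = 3.
Iteration 2: 2 < 17 holds -> i = 2 * 2 = 4, sm = 3 + 4 = 7.
Iteration 3: 4 < 17 holds -> i = 4 * 2 = 8, sm = 7 + 8 = 15.
Iteration 4: 8 < 17 holds -> i = 8 * 2 = 16, sm = 15 + 16 = 31.
Iteration 5: 16 < 17 holds -> i = 16 * 2 = 32, sm = 31 + 32 = 63.
Iteration 6: 32 < 17 fails; recursion stops.
Total rows emitted: 6.

6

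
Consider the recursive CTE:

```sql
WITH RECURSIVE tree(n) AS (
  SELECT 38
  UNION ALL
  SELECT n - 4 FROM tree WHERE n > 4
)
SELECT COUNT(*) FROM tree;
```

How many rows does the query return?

10

Base: n=38.
Iteration 1: 38 > 4 holds -> n = 38 - 4 = 34.
Iteration 2: 34 > 4 holds -> n = 34 - 4 = 30.
Iteration 3: 30 > 4 holds -> n = 30 - 4 = 26.
Iteration 4: 26 > 4 holds -> n = 26 - 4 = 22.
Iteration 5: 22 > 4 holds -> n = 22 - 4 = 18.
Iteration 6: 18 > 4 holds -> n = 18 - 4 = 14.
Iteration 7: 14 > 4 holds -> n = 14 - 4 = 10.
Iteration 8: 10 > 4 holds -> n = 10 - 4 = 6.
Iteration 9: 6 > 4 holds -> n = 6 - 4 = 2.
Iteration 10: 2 > 4 fails; recursion stops.
Total rows emitted: 10.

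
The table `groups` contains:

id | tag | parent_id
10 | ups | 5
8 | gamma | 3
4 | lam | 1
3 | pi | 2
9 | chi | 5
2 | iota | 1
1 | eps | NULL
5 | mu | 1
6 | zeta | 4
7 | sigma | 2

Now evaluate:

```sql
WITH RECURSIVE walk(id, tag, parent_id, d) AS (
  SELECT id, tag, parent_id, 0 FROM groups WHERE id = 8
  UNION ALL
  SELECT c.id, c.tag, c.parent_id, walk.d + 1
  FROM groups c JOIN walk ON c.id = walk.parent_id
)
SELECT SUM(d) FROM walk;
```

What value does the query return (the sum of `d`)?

6

Base: id=8 (gamma), parent_id=3, d 0.
Iteration 1: join on id=3 -> pi (id 3, parent_id=2, d 1).
Iteration 2: join on id=2 -> iota (id 2, parent_id=1, d 2).
Iteration 3: join on id=1 -> eps (id 1, parent_id=NULL, d 3).
Iteration 4: parent_id is NULL; no match; recursion stops.
SUM(d) = 0 + 1 + 2 + 3 = 6.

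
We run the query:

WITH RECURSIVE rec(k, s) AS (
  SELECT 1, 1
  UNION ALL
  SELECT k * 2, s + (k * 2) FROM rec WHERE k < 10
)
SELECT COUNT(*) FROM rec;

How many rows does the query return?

Base: k=1, s=1.
Iteration 1: 1 < 10 holds -> k = 1 * 2 = 2, s = 1 + 2 = 3.
Iteration 2: 2 < 10 holds -> k = 2 * 2 = 4, s = 3 + 4 = 7.
Iteration 3: 4 < 10 holds -> k = 4 * 2 = 8, s = 7 + 8 = 15.
Iteration 4: 8 < 10 holds -> k = 8 * 2 = 16, s = 15 + 16 = 31.
Iteration 5: 16 < 10 fails; recursion stops.
Total rows emitted: 5.

5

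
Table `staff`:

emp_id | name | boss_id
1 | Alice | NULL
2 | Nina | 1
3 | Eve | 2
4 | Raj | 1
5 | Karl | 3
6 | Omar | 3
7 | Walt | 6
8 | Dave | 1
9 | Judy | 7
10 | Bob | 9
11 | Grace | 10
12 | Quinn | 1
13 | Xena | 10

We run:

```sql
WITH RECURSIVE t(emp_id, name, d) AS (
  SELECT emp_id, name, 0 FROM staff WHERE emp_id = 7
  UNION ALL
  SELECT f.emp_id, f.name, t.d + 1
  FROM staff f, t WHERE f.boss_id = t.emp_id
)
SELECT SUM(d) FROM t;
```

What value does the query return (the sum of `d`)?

Base: emp_id=7 (Walt) at d 0.
Iteration 1: rows with boss_id in {7} -> Judy (id 9, d 1).
Iteration 2: rows with boss_id in {9} -> Bob (id 10, d 2).
Iteration 3: rows with boss_id in {10} -> Grace (id 11, d 3), Xena (id 13, d 3).
Iteration 4: no rows with boss_id in {11,13}; recursion stops.
SUM(d) = 0 + 1 + 2 + 3 + 3 = 9.

9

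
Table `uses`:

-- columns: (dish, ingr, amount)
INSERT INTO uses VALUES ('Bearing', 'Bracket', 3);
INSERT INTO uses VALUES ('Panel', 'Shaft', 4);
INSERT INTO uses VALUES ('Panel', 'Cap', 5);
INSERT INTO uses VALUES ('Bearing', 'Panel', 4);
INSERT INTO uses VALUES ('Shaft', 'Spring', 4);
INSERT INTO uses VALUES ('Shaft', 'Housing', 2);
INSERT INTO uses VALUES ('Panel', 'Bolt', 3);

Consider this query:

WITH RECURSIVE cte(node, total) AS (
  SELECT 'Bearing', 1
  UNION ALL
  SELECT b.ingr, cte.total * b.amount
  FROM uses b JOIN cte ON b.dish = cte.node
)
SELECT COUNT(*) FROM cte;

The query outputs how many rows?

Base: (Bearing, total=1).
Iteration 1: components of {Bearing} -> Bracket = 1*3 = 3, Panel = 1*4 = 4.
Iteration 2: components of {Bracket,Panel} -> Bolt = 4*3 = 12, Cap = 4*5 = 20, Shaft = 4*4 = 16.
Iteration 3: components of {Bolt,Cap,Shaft} -> Housing = 16*2 = 32, Spring = 16*4 = 64.
Iteration 4: no further components; recursion stops.
Total rows emitted: 8.

8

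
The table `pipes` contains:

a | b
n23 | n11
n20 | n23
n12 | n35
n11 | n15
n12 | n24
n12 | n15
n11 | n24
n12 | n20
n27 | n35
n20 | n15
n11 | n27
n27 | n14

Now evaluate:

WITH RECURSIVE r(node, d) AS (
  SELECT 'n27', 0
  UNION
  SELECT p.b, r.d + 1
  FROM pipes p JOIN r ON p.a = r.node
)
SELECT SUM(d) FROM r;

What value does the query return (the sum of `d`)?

Base: (n27, d=0).
Iteration 1: edges from {n27} -> (n14, d=1), (n35, d=1).
Iteration 2: no outgoing edges from {n14,n35}; recursion stops.
SUM(d) = 0 + 1 + 1 = 2.

2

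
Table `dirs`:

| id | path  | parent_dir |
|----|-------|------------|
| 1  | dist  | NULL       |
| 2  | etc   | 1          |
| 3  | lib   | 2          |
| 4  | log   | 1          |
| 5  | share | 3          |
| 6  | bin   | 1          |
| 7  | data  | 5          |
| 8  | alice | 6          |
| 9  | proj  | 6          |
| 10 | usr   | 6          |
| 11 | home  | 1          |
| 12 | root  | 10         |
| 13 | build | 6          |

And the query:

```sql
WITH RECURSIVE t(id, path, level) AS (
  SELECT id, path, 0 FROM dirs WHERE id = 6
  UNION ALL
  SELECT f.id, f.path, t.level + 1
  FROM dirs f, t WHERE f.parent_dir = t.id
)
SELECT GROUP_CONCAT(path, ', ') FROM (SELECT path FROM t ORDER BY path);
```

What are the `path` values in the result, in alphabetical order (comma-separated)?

Base: id=6 (bin) at level 0.
Iteration 1: rows with parent_dir in {6} -> alice (id 8, level 1), proj (id 9, level 1), usr (id 10, level 1), build (id 13, level 1).
Iteration 2: rows with parent_dir in {8,9,10,13} -> root (id 12, level 2).
Iteration 3: no rows with parent_dir in {12}; recursion stops.

alice, bin, build, proj, root, usr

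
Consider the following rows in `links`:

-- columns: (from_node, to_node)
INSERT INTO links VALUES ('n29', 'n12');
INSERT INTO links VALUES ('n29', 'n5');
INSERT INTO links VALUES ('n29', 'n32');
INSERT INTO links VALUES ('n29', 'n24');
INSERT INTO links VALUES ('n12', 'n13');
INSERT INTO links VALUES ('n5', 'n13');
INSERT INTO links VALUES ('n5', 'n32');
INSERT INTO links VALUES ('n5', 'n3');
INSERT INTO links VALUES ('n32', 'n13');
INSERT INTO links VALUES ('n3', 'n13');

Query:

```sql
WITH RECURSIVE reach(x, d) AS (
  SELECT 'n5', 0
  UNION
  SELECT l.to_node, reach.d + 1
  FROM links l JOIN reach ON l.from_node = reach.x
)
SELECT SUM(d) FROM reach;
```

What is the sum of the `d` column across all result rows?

Base: (n5, d=0).
Iteration 1: edges from {n5} -> (n13, d=1), (n3, d=1), (n32, d=1).
Iteration 2: edges from {n13,n3,n32} -> (n13, d=2). [UNION drops 1 duplicate row(s)]
Iteration 3: no outgoing edges from {n13}; recursion stops.
SUM(d) = 0 + 1 + 1 + 1 + 2 = 5.

5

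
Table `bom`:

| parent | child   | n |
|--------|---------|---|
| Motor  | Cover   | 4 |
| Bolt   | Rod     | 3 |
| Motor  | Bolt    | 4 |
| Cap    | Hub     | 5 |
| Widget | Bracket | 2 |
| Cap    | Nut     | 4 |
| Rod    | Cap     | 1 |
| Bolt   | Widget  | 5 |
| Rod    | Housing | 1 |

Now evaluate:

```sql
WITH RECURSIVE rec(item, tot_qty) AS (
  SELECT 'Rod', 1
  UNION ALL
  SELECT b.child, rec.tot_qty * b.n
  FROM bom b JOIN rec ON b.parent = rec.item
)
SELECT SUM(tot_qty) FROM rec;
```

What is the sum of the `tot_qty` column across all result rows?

12

Base: (Rod, tot_qty=1).
Iteration 1: components of {Rod} -> Cap = 1*1 = 1, Housing = 1*1 = 1.
Iteration 2: components of {Cap,Housing} -> Hub = 1*5 = 5, Nut = 1*4 = 4.
Iteration 3: no further components; recursion stops.
SUM(tot_qty) = 1 + 1 + 1 + 5 + 4 = 12.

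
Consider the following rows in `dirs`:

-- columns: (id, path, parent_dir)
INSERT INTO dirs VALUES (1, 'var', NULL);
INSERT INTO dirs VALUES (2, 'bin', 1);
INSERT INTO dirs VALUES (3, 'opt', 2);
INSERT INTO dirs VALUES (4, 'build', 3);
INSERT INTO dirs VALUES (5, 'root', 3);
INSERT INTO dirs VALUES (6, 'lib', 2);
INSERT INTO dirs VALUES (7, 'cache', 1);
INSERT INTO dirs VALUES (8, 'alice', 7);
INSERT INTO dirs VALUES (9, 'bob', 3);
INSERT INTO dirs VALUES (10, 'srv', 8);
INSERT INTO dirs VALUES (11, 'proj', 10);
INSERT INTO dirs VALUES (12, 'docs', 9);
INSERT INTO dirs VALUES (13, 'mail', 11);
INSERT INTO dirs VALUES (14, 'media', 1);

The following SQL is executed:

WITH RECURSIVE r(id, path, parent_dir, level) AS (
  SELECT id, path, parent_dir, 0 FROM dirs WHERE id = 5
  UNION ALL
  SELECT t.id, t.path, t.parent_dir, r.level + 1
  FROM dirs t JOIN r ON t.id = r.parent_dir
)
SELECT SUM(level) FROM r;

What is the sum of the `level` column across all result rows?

Base: id=5 (root), parent_dir=3, level 0.
Iteration 1: join on id=3 -> opt (id 3, parent_dir=2, level 1).
Iteration 2: join on id=2 -> bin (id 2, parent_dir=1, level 2).
Iteration 3: join on id=1 -> var (id 1, parent_dir=NULL, level 3).
Iteration 4: parent_dir is NULL; no match; recursion stops.
SUM(level) = 0 + 1 + 2 + 3 = 6.

6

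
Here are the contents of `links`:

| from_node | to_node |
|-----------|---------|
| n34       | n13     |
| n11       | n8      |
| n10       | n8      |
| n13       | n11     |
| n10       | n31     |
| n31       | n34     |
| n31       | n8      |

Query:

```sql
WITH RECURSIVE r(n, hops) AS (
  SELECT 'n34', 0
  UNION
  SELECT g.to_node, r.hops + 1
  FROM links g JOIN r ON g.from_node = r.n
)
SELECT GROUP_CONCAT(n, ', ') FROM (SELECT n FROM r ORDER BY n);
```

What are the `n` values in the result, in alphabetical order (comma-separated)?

n11, n13, n34, n8

Base: (n34, hops=0).
Iteration 1: edges from {n34} -> (n13, hops=1).
Iteration 2: edges from {n13} -> (n11, hops=2).
Iteration 3: edges from {n11} -> (n8, hops=3).
Iteration 4: no outgoing edges from {n8}; recursion stops.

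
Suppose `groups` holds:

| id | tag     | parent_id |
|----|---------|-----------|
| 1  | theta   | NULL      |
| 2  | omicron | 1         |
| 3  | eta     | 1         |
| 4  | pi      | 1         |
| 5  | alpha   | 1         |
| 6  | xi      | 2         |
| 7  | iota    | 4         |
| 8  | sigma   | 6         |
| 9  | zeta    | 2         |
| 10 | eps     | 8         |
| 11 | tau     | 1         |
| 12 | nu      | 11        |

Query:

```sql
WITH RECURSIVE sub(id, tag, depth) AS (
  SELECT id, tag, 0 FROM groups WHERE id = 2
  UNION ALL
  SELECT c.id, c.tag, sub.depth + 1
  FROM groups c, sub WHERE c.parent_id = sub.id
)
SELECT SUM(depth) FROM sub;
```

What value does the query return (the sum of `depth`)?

Base: id=2 (omicron) at depth 0.
Iteration 1: rows with parent_id in {2} -> xi (id 6, depth 1), zeta (id 9, depth 1).
Iteration 2: rows with parent_id in {6,9} -> sigma (id 8, depth 2).
Iteration 3: rows with parent_id in {8} -> eps (id 10, depth 3).
Iteration 4: no rows with parent_id in {10}; recursion stops.
SUM(depth) = 0 + 1 + 1 + 2 + 3 = 7.

7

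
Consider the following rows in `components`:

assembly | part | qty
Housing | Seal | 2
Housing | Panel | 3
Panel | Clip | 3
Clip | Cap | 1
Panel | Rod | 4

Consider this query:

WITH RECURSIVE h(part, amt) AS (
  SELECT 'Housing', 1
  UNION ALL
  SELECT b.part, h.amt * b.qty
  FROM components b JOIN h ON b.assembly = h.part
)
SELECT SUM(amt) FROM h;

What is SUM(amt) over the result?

Base: (Housing, amt=1).
Iteration 1: components of {Housing} -> Panel = 1*3 = 3, Seal = 1*2 = 2.
Iteration 2: components of {Panel,Seal} -> Clip = 3*3 = 9, Rod = 3*4 = 12.
Iteration 3: components of {Clip,Rod} -> Cap = 9*1 = 9.
Iteration 4: no further components; recursion stops.
SUM(amt) = 1 + 2 + 3 + 9 + 12 + 9 = 36.

36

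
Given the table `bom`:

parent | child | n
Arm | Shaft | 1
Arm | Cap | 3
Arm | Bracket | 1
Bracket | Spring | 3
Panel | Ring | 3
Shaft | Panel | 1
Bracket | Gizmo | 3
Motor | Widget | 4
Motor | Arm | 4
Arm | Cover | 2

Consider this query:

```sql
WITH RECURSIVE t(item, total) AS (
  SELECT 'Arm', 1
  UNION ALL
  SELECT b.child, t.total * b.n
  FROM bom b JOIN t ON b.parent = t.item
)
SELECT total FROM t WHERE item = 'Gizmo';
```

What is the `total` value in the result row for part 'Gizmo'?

3

Base: (Arm, total=1).
Iteration 1: components of {Arm} -> Bracket = 1*1 = 1, Cap = 1*3 = 3, Cover = 1*2 = 2, Shaft = 1*1 = 1.
Iteration 2: components of {Bracket,Cap,Cover,Shaft} -> Gizmo = 1*3 = 3, Panel = 1*1 = 1, Spring = 1*3 = 3.
Iteration 3: components of {Gizmo,Panel,Spring} -> Ring = 1*3 = 3.
Iteration 4: no further components; recursion stops.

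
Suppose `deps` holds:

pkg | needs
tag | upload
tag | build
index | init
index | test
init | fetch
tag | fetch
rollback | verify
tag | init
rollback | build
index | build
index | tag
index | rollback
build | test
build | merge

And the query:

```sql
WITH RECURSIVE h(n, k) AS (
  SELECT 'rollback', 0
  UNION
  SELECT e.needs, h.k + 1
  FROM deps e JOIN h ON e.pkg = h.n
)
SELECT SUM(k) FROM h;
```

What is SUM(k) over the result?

6

Base: (rollback, k=0).
Iteration 1: edges from {rollback} -> (build, k=1), (verify, k=1).
Iteration 2: edges from {build,verify} -> (merge, k=2), (test, k=2).
Iteration 3: no outgoing edges from {merge,test}; recursion stops.
SUM(k) = 0 + 1 + 1 + 2 + 2 = 6.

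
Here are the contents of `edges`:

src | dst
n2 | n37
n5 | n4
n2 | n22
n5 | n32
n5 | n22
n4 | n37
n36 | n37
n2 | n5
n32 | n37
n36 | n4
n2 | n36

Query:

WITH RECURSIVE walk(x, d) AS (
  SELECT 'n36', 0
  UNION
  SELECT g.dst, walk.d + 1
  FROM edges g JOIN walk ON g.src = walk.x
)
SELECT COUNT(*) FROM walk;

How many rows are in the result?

4

Base: (n36, d=0).
Iteration 1: edges from {n36} -> (n37, d=1), (n4, d=1).
Iteration 2: edges from {n37,n4} -> (n37, d=2).
Iteration 3: no outgoing edges from {n37}; recursion stops.
Total rows emitted: 4.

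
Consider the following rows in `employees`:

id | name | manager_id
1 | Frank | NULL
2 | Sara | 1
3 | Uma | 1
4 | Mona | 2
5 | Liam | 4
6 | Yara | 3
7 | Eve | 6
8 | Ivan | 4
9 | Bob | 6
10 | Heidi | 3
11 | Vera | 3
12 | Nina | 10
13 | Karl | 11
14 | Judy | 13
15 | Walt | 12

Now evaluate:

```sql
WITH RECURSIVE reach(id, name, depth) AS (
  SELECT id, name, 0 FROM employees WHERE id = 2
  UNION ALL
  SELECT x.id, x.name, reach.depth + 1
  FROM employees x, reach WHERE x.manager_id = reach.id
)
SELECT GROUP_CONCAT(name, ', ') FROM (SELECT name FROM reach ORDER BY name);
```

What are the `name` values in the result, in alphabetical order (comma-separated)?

Base: id=2 (Sara) at depth 0.
Iteration 1: rows with manager_id in {2} -> Mona (id 4, depth 1).
Iteration 2: rows with manager_id in {4} -> Liam (id 5, depth 2), Ivan (id 8, depth 2).
Iteration 3: no rows with manager_id in {5,8}; recursion stops.

Ivan, Liam, Mona, Sara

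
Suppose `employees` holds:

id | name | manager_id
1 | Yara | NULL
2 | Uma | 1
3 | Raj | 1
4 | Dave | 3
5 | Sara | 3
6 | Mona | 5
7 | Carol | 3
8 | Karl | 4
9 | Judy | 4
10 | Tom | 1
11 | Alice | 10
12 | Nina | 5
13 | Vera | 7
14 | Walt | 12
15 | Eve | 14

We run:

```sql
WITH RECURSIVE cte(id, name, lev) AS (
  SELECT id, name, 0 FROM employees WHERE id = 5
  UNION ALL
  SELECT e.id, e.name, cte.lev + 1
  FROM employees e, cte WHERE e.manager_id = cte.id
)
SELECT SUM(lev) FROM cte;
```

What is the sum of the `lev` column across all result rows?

7

Base: id=5 (Sara) at lev 0.
Iteration 1: rows with manager_id in {5} -> Mona (id 6, lev 1), Nina (id 12, lev 1).
Iteration 2: rows with manager_id in {6,12} -> Walt (id 14, lev 2).
Iteration 3: rows with manager_id in {14} -> Eve (id 15, lev 3).
Iteration 4: no rows with manager_id in {15}; recursion stops.
SUM(lev) = 0 + 1 + 1 + 2 + 3 = 7.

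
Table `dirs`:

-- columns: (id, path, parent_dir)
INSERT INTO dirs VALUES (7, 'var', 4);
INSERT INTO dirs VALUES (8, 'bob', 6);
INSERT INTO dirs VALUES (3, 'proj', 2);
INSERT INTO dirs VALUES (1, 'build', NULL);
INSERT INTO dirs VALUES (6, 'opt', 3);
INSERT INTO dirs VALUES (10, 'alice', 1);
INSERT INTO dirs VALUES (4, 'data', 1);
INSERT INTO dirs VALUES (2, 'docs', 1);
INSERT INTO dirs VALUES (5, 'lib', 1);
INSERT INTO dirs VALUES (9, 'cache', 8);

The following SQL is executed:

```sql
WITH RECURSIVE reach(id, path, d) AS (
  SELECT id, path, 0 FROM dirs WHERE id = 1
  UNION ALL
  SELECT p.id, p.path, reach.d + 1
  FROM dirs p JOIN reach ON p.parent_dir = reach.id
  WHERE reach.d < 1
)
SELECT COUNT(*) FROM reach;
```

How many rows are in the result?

5

Base: id=1 (build) at d 0.
Iteration 1: rows with parent_dir in {1} -> docs (id 2, d 1), data (id 4, d 1), lib (id 5, d 1), alice (id 10, d 1).
Iteration 2: d < 1 fails for all current rows; recursion stops.
Total rows emitted: 5.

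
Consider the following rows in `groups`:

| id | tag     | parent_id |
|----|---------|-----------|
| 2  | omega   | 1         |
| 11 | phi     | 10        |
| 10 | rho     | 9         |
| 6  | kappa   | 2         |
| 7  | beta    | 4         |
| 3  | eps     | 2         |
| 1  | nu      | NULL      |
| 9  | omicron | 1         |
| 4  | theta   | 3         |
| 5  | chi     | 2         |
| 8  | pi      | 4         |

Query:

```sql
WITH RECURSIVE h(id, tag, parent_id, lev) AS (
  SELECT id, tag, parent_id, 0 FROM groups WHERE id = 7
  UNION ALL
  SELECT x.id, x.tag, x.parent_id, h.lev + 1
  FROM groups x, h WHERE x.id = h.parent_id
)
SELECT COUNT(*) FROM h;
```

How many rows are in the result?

5

Base: id=7 (beta), parent_id=4, lev 0.
Iteration 1: join on id=4 -> theta (id 4, parent_id=3, lev 1).
Iteration 2: join on id=3 -> eps (id 3, parent_id=2, lev 2).
Iteration 3: join on id=2 -> omega (id 2, parent_id=1, lev 3).
Iteration 4: join on id=1 -> nu (id 1, parent_id=NULL, lev 4).
Iteration 5: parent_id is NULL; no match; recursion stops.
Total rows emitted: 5.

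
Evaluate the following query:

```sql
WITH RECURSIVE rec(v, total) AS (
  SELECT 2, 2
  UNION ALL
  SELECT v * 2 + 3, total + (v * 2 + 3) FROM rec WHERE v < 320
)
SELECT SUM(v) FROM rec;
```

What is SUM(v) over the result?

1251

Base: v=2, total=2.
Iteration 1: 2 < 320 holds -> v = 2 * 2 + 3 = 7, total = 2 + 7 = 9.
Iteration 2: 7 < 320 holds -> v = 7 * 2 + 3 = 17, total = 9 + 17 = 26.
Iteration 3: 17 < 320 holds -> v = 17 * 2 + 3 = 37, total = 26 + 37 = 63.
Iteration 4: 37 < 320 holds -> v = 37 * 2 + 3 = 77, total = 63 + 77 = 140.
Iteration 5: 77 < 320 holds -> v = 77 * 2 + 3 = 157, total = 140 + 157 = 297.
Iteration 6: 157 < 320 holds -> v = 157 * 2 + 3 = 317, total = 297 + 317 = 614.
Iteration 7: 317 < 320 holds -> v = 317 * 2 + 3 = 637, total = 614 + 637 = 1251.
Iteration 8: 637 < 320 fails; recursion stops.
SUM(v) = 2 + 7 + 17 + 37 + 77 + 157 + 317 + 637 = 1251.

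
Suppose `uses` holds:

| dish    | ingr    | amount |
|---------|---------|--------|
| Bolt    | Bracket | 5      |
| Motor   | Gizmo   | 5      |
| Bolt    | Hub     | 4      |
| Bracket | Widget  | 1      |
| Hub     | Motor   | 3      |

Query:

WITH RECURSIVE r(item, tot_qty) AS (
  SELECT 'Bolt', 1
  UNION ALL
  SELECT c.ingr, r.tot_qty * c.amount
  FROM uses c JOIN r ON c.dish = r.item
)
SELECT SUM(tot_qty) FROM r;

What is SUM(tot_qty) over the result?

87

Base: (Bolt, tot_qty=1).
Iteration 1: components of {Bolt} -> Bracket = 1*5 = 5, Hub = 1*4 = 4.
Iteration 2: components of {Bracket,Hub} -> Motor = 4*3 = 12, Widget = 5*1 = 5.
Iteration 3: components of {Motor,Widget} -> Gizmo = 12*5 = 60.
Iteration 4: no further components; recursion stops.
SUM(tot_qty) = 1 + 4 + 5 + 12 + 5 + 60 = 87.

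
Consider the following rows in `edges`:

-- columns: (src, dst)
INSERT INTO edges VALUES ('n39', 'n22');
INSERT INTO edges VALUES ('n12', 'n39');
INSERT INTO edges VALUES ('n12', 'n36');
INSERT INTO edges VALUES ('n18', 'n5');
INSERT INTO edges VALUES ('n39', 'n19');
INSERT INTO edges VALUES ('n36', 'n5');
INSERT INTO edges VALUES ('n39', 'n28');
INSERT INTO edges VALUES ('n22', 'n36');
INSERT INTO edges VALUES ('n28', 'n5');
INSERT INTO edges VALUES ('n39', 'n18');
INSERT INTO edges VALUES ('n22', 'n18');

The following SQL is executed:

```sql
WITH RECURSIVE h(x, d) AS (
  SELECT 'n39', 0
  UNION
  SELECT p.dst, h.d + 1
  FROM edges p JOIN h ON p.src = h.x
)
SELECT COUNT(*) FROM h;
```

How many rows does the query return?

9

Base: (n39, d=0).
Iteration 1: edges from {n39} -> (n18, d=1), (n19, d=1), (n22, d=1), (n28, d=1).
Iteration 2: edges from {n18,n19,n22,n28} -> (n18, d=2), (n36, d=2), (n5, d=2). [UNION drops 1 duplicate row(s)]
Iteration 3: edges from {n18,n36,n5} -> (n5, d=3). [UNION drops 1 duplicate row(s)]
Iteration 4: no outgoing edges from {n5}; recursion stops.
Total rows emitted: 9.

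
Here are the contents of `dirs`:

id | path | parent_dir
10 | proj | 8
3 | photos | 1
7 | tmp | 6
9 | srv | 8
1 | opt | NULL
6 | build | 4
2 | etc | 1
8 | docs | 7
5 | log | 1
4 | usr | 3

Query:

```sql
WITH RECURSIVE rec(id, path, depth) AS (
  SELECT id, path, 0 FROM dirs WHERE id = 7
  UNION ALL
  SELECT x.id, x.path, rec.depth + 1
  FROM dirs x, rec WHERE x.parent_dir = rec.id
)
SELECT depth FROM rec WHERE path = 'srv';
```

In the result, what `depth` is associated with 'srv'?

Base: id=7 (tmp) at depth 0.
Iteration 1: rows with parent_dir in {7} -> docs (id 8, depth 1).
Iteration 2: rows with parent_dir in {8} -> srv (id 9, depth 2), proj (id 10, depth 2).
Iteration 3: no rows with parent_dir in {9,10}; recursion stops.

2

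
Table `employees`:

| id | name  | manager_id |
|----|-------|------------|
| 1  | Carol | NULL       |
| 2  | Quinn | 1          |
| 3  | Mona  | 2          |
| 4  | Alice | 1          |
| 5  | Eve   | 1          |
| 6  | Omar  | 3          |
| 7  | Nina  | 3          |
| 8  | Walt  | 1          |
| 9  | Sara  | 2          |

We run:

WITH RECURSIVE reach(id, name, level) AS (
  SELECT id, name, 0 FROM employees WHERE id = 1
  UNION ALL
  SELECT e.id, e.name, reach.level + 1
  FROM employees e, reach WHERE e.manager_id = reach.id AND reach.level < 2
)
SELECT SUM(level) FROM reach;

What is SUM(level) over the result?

8

Base: id=1 (Carol) at level 0.
Iteration 1: rows with manager_id in {1} -> Quinn (id 2, level 1), Alice (id 4, level 1), Eve (id 5, level 1), Walt (id 8, level 1).
Iteration 2: rows with manager_id in {2,4,5,8} -> Mona (id 3, level 2), Sara (id 9, level 2).
Iteration 3: level < 2 fails for all current rows; recursion stops.
SUM(level) = 0 + 1 + 1 + 1 + 1 + 2 + 2 = 8.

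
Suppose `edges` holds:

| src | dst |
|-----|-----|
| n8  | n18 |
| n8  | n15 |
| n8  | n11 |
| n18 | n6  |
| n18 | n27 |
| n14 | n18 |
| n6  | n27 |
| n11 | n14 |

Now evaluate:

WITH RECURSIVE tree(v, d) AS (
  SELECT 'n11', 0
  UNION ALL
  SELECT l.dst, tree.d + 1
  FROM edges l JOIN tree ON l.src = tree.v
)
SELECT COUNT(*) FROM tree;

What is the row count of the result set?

6

Base: (n11, d=0).
Iteration 1: edges from {n11} -> (n14, d=1).
Iteration 2: edges from {n14} -> (n18, d=2).
Iteration 3: edges from {n18} -> (n27, d=3), (n6, d=3).
Iteration 4: edges from {n27,n6} -> (n27, d=4).
Iteration 5: no outgoing edges from {n27}; recursion stops.
Total rows emitted: 6.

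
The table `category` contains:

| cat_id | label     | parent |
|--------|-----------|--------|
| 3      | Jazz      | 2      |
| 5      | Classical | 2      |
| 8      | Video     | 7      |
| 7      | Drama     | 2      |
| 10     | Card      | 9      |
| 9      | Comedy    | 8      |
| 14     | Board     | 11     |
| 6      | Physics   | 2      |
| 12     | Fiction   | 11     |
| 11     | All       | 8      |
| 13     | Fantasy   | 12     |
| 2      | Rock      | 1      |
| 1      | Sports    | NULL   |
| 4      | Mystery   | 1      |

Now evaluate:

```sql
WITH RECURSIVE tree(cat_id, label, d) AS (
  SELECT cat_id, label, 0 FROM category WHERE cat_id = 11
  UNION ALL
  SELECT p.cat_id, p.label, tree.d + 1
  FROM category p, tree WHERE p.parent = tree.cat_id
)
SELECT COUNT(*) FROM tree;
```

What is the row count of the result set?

4

Base: cat_id=11 (All) at d 0.
Iteration 1: rows with parent in {11} -> Fiction (id 12, d 1), Board (id 14, d 1).
Iteration 2: rows with parent in {12,14} -> Fantasy (id 13, d 2).
Iteration 3: no rows with parent in {13}; recursion stops.
Total rows emitted: 4.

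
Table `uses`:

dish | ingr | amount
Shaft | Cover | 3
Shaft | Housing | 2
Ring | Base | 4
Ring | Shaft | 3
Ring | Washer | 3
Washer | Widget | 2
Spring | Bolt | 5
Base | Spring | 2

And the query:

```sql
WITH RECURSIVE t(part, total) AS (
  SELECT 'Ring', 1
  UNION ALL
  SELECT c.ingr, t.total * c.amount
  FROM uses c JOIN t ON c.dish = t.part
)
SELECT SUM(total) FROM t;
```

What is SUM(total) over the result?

Base: (Ring, total=1).
Iteration 1: components of {Ring} -> Base = 1*4 = 4, Shaft = 1*3 = 3, Washer = 1*3 = 3.
Iteration 2: components of {Base,Shaft,Washer} -> Cover = 3*3 = 9, Housing = 3*2 = 6, Spring = 4*2 = 8, Widget = 3*2 = 6.
Iteration 3: components of {Cover,Housing,Spring,Widget} -> Bolt = 8*5 = 40.
Iteration 4: no further components; recursion stops.
SUM(total) = 1 + 3 + 4 + 3 + 6 + 8 + 6 + 9 + 40 = 80.

80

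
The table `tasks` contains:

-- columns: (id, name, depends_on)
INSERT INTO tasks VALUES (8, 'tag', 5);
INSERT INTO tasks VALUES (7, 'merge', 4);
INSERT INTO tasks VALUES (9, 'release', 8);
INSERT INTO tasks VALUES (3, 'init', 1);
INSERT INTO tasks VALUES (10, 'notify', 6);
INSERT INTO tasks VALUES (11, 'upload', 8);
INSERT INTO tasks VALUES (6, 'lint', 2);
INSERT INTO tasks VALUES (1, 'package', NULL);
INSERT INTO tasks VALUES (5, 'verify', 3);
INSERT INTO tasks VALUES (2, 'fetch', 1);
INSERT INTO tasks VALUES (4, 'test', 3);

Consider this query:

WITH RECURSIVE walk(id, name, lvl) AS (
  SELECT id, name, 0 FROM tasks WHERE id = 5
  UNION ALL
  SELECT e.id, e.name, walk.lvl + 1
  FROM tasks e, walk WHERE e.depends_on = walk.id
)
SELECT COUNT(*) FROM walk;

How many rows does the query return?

4

Base: id=5 (verify) at lvl 0.
Iteration 1: rows with depends_on in {5} -> tag (id 8, lvl 1).
Iteration 2: rows with depends_on in {8} -> release (id 9, lvl 2), upload (id 11, lvl 2).
Iteration 3: no rows with depends_on in {9,11}; recursion stops.
Total rows emitted: 4.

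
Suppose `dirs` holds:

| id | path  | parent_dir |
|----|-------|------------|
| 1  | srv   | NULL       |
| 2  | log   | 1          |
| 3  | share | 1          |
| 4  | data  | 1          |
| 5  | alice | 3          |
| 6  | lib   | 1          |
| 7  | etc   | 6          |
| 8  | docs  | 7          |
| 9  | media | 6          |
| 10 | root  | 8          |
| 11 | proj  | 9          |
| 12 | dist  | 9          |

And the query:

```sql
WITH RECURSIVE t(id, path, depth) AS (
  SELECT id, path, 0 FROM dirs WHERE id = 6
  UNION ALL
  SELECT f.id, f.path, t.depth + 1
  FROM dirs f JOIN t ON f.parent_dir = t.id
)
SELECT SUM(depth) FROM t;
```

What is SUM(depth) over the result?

Base: id=6 (lib) at depth 0.
Iteration 1: rows with parent_dir in {6} -> etc (id 7, depth 1), media (id 9, depth 1).
Iteration 2: rows with parent_dir in {7,9} -> docs (id 8, depth 2), proj (id 11, depth 2), dist (id 12, depth 2).
Iteration 3: rows with parent_dir in {8,11,12} -> root (id 10, depth 3).
Iteration 4: no rows with parent_dir in {10}; recursion stops.
SUM(depth) = 0 + 1 + 1 + 2 + 2 + 2 + 3 = 11.

11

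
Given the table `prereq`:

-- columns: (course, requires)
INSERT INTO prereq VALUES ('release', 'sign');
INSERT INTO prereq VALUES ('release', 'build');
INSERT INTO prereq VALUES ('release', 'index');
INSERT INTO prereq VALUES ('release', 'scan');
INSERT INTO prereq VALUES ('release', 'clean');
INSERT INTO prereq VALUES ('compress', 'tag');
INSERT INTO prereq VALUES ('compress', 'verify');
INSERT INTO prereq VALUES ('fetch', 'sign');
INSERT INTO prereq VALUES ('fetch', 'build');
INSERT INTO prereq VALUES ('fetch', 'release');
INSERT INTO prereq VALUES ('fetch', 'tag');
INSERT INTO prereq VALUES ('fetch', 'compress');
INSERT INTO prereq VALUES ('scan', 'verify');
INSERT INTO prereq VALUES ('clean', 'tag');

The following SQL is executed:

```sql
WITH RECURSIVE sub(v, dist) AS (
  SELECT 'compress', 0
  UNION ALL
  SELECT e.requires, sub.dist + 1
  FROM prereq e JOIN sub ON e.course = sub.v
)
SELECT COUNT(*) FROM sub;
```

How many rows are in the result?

Base: (compress, dist=0).
Iteration 1: edges from {compress} -> (tag, dist=1), (verify, dist=1).
Iteration 2: no outgoing edges from {tag,verify}; recursion stops.
Total rows emitted: 3.

3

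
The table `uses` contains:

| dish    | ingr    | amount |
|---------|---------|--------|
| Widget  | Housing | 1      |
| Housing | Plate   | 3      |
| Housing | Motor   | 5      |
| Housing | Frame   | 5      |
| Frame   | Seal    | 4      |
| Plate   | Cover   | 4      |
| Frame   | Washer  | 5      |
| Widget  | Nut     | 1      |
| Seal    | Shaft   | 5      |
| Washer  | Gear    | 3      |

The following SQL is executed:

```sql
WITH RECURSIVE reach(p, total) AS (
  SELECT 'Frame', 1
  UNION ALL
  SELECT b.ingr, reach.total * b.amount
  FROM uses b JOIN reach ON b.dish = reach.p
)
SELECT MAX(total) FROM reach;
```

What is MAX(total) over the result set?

20

Base: (Frame, total=1).
Iteration 1: components of {Frame} -> Seal = 1*4 = 4, Washer = 1*5 = 5.
Iteration 2: components of {Seal,Washer} -> Gear = 5*3 = 15, Shaft = 4*5 = 20.
Iteration 3: no further components; recursion stops.
total values: 1, 4, 5, 20, 15; the maximum is 20.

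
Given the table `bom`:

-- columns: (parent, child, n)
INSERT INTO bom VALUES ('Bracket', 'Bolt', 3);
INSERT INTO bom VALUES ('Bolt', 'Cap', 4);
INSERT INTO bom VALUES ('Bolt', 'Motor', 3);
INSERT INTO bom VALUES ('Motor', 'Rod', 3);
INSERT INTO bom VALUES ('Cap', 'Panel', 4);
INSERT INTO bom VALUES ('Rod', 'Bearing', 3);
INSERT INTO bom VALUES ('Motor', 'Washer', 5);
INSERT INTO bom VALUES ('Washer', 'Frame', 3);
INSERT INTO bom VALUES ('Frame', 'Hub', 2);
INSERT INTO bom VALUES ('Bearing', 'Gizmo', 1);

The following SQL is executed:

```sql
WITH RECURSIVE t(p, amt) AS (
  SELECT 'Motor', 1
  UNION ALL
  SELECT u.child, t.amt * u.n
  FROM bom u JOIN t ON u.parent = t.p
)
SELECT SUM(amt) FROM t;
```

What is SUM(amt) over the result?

72

Base: (Motor, amt=1).
Iteration 1: components of {Motor} -> Rod = 1*3 = 3, Washer = 1*5 = 5.
Iteration 2: components of {Rod,Washer} -> Bearing = 3*3 = 9, Frame = 5*3 = 15.
Iteration 3: components of {Bearing,Frame} -> Gizmo = 9*1 = 9, Hub = 15*2 = 30.
Iteration 4: no further components; recursion stops.
SUM(amt) = 1 + 3 + 5 + 9 + 15 + 9 + 30 = 72.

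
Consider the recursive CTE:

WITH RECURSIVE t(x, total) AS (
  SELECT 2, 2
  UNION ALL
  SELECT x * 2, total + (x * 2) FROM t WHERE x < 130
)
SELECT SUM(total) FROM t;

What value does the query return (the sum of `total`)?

1004

Base: x=2, total=2.
Iteration 1: 2 < 130 holds -> x = 2 * 2 = 4, total = 2 + 4 = 6.
Iteration 2: 4 < 130 holds -> x = 4 * 2 = 8, total = 6 + 8 = 14.
Iteration 3: 8 < 130 holds -> x = 8 * 2 = 16, total = 14 + 16 = 30.
Iteration 4: 16 < 130 holds -> x = 16 * 2 = 32, total = 30 + 32 = 62.
Iteration 5: 32 < 130 holds -> x = 32 * 2 = 64, total = 62 + 64 = 126.
Iteration 6: 64 < 130 holds -> x = 64 * 2 = 128, total = 126 + 128 = 254.
Iteration 7: 128 < 130 holds -> x = 128 * 2 = 256, total = 254 + 256 = 510.
Iteration 8: 256 < 130 fails; recursion stops.
SUM(total) = 2 + 6 + 14 + 30 + 62 + 126 + 254 + 510 = 1004.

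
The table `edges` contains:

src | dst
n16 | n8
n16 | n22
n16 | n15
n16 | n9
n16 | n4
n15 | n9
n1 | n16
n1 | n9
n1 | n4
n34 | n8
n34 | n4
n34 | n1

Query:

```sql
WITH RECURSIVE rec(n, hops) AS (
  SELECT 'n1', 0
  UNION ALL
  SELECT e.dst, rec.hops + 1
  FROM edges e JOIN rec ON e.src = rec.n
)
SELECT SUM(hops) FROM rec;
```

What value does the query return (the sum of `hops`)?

Base: (n1, hops=0).
Iteration 1: edges from {n1} -> (n16, hops=1), (n4, hops=1), (n9, hops=1).
Iteration 2: edges from {n16,n4,n9} -> (n15, hops=2), (n22, hops=2), (n4, hops=2), (n8, hops=2), (n9, hops=2).
Iteration 3: edges from {n15,n22,n4,n8,n9} -> (n9, hops=3).
Iteration 4: no outgoing edges from {n9}; recursion stops.
SUM(hops) = 0 + 1 + 1 + 1 + 2 + 2 + 2 + 2 + 2 + 3 = 16.

16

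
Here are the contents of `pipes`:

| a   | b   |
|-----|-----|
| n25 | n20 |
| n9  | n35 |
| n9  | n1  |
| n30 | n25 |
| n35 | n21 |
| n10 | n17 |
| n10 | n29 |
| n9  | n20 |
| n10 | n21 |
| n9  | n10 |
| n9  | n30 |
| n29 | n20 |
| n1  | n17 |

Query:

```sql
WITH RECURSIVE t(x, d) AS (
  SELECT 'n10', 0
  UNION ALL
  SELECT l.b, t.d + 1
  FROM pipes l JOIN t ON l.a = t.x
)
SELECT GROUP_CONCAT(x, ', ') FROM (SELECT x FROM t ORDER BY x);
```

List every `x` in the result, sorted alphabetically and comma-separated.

n10, n17, n20, n21, n29

Base: (n10, d=0).
Iteration 1: edges from {n10} -> (n17, d=1), (n21, d=1), (n29, d=1).
Iteration 2: edges from {n17,n21,n29} -> (n20, d=2).
Iteration 3: no outgoing edges from {n20}; recursion stops.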